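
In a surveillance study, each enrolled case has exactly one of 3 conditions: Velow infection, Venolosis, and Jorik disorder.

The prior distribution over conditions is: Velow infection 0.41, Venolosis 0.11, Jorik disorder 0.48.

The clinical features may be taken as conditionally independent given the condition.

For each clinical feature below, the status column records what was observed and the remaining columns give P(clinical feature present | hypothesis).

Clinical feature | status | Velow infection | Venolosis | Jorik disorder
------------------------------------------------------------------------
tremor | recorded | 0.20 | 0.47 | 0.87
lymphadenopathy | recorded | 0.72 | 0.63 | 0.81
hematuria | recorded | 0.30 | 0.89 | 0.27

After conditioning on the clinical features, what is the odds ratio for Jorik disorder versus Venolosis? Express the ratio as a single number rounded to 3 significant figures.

Unnormalized posterior weight (prior times the clinical feature likelihoods) for each of the two hypotheses:
  Jorik disorder: 0.48 × 0.87 × 0.81 × 0.27 = 0.091329
  Venolosis: 0.11 × 0.47 × 0.63 × 0.89 = 0.028988
Odds(Jorik disorder : Venolosis) = 0.091329 / 0.028988 ≈ 3.15.

3.15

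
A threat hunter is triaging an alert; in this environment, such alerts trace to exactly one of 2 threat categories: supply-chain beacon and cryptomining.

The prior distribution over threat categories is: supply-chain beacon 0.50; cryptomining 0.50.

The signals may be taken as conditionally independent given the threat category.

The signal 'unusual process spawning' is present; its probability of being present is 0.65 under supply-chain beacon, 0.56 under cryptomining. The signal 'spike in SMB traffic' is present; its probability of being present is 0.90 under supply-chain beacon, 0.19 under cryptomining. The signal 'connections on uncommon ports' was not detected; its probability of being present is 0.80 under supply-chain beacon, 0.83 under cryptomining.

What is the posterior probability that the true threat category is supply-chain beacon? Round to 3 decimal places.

For each hypothesis, the unnormalized posterior weight is prior × product of the signal likelihoods (using 1 − P(present | H) for each absent signal):
  supply-chain beacon: 0.50 × 0.65 × 0.90 × (1 − 0.80) = 0.0585
  cryptomining: 0.50 × 0.56 × 0.19 × (1 − 0.83) = 0.009044
Marginal likelihood of the evidence = 0.067544.
P(supply-chain beacon | evidence) = 0.0585 / 0.067544 ≈ 0.866.

0.866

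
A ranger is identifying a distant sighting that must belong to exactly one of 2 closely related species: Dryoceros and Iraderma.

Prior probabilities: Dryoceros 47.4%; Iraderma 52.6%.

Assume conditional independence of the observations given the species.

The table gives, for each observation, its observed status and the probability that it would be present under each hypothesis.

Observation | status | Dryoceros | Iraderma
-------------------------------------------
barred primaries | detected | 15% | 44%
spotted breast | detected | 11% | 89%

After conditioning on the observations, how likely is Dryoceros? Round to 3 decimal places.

0.037

Multiply each prior by the joint likelihood of the evidence pattern:
  Dryoceros: 0.474 × 0.15 × 0.11 = 0.007821
  Iraderma: 0.526 × 0.44 × 0.89 = 0.20598
Normalizing constant Z = 0.007821 + 0.20598 = 0.2138.
P(Dryoceros | evidence) = 0.007821 / 0.2138 ≈ 0.037.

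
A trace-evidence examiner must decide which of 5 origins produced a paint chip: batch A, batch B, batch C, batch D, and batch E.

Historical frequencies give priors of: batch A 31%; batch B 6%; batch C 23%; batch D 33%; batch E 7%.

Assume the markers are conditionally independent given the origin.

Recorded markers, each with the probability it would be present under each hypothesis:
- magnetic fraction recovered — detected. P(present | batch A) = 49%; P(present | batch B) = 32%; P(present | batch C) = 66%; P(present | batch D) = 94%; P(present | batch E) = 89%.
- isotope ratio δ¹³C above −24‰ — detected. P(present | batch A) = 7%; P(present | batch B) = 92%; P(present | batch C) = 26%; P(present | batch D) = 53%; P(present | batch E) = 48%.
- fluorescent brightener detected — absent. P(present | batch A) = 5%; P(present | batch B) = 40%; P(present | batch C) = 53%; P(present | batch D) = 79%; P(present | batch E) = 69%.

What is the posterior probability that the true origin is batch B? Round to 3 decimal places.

Multiply each prior by the joint likelihood of the marker pattern (using 1 − P(present | H) for each absent marker):
  batch A: 0.31 × 0.49 × 0.07 × (1 − 0.05) = 0.010101
  batch B: 0.06 × 0.32 × 0.92 × (1 − 0.40) = 0.010598
  batch C: 0.23 × 0.66 × 0.26 × (1 − 0.53) = 0.01855
  batch D: 0.33 × 0.94 × 0.53 × (1 − 0.79) = 0.034525
  batch E: 0.07 × 0.89 × 0.48 × (1 − 0.69) = 0.0092702
Normalizing constant Z = 0.010101 + 0.010598 + 0.01855 + 0.034525 + 0.0092702 = 0.083045.
P(batch B | evidence) = 0.010598 / 0.083045 ≈ 0.128.

0.128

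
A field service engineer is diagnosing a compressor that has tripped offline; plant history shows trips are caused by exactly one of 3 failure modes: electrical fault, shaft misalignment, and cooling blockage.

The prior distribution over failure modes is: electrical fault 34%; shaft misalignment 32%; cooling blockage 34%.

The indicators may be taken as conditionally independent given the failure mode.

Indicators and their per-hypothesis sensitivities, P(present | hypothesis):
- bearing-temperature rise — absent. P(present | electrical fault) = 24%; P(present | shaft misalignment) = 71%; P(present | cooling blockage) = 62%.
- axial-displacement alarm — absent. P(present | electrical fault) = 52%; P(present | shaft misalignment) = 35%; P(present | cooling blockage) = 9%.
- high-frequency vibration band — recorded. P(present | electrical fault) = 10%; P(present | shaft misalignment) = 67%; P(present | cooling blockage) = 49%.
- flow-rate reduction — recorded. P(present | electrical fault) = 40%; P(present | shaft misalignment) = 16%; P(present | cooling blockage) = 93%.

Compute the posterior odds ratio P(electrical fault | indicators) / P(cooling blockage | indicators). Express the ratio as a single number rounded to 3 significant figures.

0.0926

Unnormalized posterior weight (prior times the indicator likelihoods) for each of the two hypotheses (using 1 − P(present | H) for each absent indicator):
  electrical fault: 0.34 × (1 − 0.24) × (1 − 0.52) × 0.10 × 0.40 = 0.0049613
  cooling blockage: 0.34 × (1 − 0.62) × (1 − 0.09) × 0.49 × 0.93 = 0.053578
Posterior odds = 0.0049613 / 0.053578 ≈ 0.0926.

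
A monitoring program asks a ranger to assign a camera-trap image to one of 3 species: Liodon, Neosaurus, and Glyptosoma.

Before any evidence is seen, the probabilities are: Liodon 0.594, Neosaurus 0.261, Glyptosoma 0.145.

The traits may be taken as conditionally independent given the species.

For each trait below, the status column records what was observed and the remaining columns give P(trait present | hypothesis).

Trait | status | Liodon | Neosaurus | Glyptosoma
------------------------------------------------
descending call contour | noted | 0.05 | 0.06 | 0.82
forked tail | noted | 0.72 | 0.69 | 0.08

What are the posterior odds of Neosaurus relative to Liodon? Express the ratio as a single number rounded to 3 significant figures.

Posterior odds equal prior odds times the likelihood ratio; only the two competing hypotheses matter.
  Neosaurus: 0.261 × 0.06 × 0.69 = 0.010805
  Liodon: 0.594 × 0.05 × 0.72 = 0.021384
Posterior odds = 0.010805 / 0.021384 ≈ 0.505.

0.505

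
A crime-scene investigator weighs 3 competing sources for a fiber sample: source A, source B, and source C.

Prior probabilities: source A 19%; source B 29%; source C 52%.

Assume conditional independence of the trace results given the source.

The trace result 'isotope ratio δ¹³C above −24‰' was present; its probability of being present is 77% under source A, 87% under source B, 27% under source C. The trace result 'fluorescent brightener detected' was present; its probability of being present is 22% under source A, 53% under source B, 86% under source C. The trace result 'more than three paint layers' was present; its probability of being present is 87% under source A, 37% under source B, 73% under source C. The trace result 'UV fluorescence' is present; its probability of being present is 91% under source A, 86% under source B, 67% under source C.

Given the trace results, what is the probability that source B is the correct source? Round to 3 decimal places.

For each hypothesis, the unnormalized posterior weight is prior × product of the trace result likelihoods:
  source A: 0.19 × 0.77 × 0.22 × 0.87 × 0.91 = 0.025482
  source B: 0.29 × 0.87 × 0.53 × 0.37 × 0.86 = 0.042549
  source C: 0.52 × 0.27 × 0.86 × 0.73 × 0.67 = 0.059056
The unnormalized weights sum to 0.12709.
P(source B | evidence) = 0.042549 / 0.12709 ≈ 0.335.

0.335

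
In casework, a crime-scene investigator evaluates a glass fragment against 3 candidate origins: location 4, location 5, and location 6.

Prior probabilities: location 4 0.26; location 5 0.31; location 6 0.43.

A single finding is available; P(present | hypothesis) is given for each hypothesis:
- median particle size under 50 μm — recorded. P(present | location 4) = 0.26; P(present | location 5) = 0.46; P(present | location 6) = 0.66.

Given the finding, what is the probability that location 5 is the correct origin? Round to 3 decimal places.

By Bayes' rule, the unnormalized weight for each hypothesis is prior × likelihood:
  location 4: 0.26 × 0.26 = 0.0676
  location 5: 0.31 × 0.46 = 0.1426
  location 6: 0.43 × 0.66 = 0.2838
The unnormalized weights sum to 0.494.
P(location 5 | evidence) = 0.1426 / 0.494 ≈ 0.289.

0.289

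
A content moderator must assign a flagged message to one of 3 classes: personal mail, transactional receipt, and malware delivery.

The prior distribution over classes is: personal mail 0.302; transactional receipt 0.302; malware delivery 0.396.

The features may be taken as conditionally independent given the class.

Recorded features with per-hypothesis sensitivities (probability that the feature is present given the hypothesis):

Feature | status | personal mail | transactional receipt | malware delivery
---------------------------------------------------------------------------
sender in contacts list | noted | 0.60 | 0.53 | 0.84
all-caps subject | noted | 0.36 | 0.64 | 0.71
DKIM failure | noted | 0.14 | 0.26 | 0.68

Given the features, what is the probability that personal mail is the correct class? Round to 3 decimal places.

0.047

For each hypothesis, the unnormalized posterior weight is prior × product of the feature likelihoods:
  personal mail: 0.302 × 0.60 × 0.36 × 0.14 = 0.0091325
  transactional receipt: 0.302 × 0.53 × 0.64 × 0.26 = 0.026634
  malware delivery: 0.396 × 0.84 × 0.71 × 0.68 = 0.1606
Normalizing constant Z = 0.0091325 + 0.026634 + 0.1606 = 0.19637.
P(personal mail | evidence) = 0.0091325 / 0.19637 ≈ 0.047.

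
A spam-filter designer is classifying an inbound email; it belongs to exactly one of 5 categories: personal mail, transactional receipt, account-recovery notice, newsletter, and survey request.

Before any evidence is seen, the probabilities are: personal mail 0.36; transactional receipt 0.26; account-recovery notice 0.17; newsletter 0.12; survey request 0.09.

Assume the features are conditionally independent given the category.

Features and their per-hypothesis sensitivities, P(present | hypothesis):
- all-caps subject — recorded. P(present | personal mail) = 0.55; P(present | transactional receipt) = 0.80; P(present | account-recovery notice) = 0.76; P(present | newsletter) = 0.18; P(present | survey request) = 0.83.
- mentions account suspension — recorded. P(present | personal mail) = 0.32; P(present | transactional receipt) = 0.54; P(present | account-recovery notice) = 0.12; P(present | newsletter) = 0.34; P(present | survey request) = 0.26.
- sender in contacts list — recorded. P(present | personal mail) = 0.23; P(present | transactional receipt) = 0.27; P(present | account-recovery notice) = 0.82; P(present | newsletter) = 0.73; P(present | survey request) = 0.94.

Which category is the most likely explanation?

transactional receipt

By Bayes' rule with conditional independence, the unnormalized weight for each hypothesis is prior × ∏ likelihoods:
  personal mail: 0.36 × 0.55 × 0.32 × 0.23 = 0.014573
  transactional receipt: 0.26 × 0.80 × 0.54 × 0.27 = 0.030326
  account-recovery notice: 0.17 × 0.76 × 0.12 × 0.82 = 0.012713
  newsletter: 0.12 × 0.18 × 0.34 × 0.73 = 0.0053611
  survey request: 0.09 × 0.83 × 0.26 × 0.94 = 0.018257
Marginal likelihood of the evidence = 0.08123.
P(personal mail | evidence) ≈ 0.014573 / 0.08123 ≈ 0.179
P(transactional receipt | evidence) ≈ 0.030326 / 0.08123 ≈ 0.373
P(account-recovery notice | evidence) ≈ 0.012713 / 0.08123 ≈ 0.157
P(newsletter | evidence) ≈ 0.0053611 / 0.08123 ≈ 0.066
P(survey request | evidence) ≈ 0.018257 / 0.08123 ≈ 0.225
The largest is 0.373, so transactional receipt is most probable.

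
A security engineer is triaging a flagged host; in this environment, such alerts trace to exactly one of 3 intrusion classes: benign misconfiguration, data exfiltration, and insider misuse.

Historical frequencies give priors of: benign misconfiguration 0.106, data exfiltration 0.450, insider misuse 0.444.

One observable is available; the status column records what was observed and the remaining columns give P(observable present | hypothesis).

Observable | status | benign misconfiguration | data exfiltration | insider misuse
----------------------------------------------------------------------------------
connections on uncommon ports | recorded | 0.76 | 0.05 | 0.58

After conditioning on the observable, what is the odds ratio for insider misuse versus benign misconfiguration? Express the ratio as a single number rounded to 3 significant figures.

3.20

The normalizing constant cancels in an odds ratio, so compute prior × likelihood for the two hypotheses only:
  insider misuse: 0.444 × 0.58 = 0.25752
  benign misconfiguration: 0.106 × 0.76 = 0.08056
Odds(insider misuse : benign misconfiguration) = 0.25752 / 0.08056 ≈ 3.20.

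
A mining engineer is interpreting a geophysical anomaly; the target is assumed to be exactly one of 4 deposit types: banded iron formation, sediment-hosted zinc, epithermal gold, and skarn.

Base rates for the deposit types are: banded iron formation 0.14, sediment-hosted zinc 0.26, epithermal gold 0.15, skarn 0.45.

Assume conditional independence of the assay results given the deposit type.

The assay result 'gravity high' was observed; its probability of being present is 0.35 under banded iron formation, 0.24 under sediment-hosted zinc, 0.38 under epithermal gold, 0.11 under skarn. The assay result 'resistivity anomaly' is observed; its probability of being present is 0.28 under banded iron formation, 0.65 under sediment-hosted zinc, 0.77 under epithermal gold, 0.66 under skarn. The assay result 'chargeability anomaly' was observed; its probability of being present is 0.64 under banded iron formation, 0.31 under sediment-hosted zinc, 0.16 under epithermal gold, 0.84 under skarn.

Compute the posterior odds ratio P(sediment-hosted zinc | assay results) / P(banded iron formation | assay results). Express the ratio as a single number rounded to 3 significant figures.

Unnormalized posterior weight (prior times the assay result likelihoods) for each of the two hypotheses:
  sediment-hosted zinc: 0.26 × 0.24 × 0.65 × 0.31 = 0.012574
  banded iron formation: 0.14 × 0.35 × 0.28 × 0.64 = 0.0087808
Posterior odds = 0.012574 / 0.0087808 ≈ 1.43.

1.43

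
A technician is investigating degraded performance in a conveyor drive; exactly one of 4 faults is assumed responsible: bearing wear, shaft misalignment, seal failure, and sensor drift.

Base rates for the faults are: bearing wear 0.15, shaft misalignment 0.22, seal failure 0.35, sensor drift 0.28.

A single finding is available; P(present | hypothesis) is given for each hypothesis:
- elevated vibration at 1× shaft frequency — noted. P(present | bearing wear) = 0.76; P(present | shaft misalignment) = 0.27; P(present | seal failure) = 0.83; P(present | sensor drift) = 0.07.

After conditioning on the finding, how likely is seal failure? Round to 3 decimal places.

0.601

For each hypothesis, the unnormalized posterior weight is prior × likelihood:
  bearing wear: 0.15 × 0.76 = 0.114
  shaft misalignment: 0.22 × 0.27 = 0.0594
  seal failure: 0.35 × 0.83 = 0.2905
  sensor drift: 0.28 × 0.07 = 0.0196
Normalizing constant Z = 0.114 + 0.0594 + 0.2905 + 0.0196 = 0.4835.
P(seal failure | evidence) = 0.2905 / 0.4835 ≈ 0.601.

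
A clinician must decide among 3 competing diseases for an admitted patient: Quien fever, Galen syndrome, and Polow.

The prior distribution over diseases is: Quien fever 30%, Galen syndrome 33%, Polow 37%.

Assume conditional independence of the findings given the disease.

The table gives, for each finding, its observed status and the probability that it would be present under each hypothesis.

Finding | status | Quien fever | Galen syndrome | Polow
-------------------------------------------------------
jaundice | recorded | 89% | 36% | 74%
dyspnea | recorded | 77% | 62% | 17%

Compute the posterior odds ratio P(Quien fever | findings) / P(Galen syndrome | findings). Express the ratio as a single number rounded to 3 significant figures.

2.79

Posterior odds equal prior odds times the likelihood ratio; only the two competing hypotheses matter.
  Quien fever: 0.30 × 0.89 × 0.77 = 0.20559
  Galen syndrome: 0.33 × 0.36 × 0.62 = 0.073656
Posterior odds = 0.20559 / 0.073656 ≈ 2.79.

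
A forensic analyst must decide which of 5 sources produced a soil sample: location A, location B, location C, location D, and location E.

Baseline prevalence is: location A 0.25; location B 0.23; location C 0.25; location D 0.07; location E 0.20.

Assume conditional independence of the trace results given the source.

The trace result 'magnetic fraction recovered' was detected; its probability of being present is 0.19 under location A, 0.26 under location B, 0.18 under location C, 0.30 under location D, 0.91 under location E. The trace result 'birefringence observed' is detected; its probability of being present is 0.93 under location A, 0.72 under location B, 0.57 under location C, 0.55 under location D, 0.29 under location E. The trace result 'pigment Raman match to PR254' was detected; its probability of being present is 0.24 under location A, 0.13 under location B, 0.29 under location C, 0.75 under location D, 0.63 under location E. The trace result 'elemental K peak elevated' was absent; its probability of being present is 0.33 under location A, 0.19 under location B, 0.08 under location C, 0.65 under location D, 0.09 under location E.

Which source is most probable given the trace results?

location E

Multiply each prior by the joint likelihood of the trace result pattern (using 1 − P(present | H) for each absent trace result):
  location A: 0.25 × 0.19 × 0.93 × 0.24 × (1 − 0.33) = 0.0071033
  location B: 0.23 × 0.26 × 0.72 × 0.13 × (1 − 0.19) = 0.0045338
  location C: 0.25 × 0.18 × 0.57 × 0.29 × (1 − 0.08) = 0.0068434
  location D: 0.07 × 0.30 × 0.55 × 0.75 × (1 − 0.65) = 0.0030319
  location E: 0.20 × 0.91 × 0.29 × 0.63 × (1 − 0.09) = 0.030259
Marginal likelihood of the evidence = 0.051771.
P(location A | evidence) ≈ 0.0071033 / 0.051771 ≈ 0.137
P(location B | evidence) ≈ 0.0045338 / 0.051771 ≈ 0.088
P(location C | evidence) ≈ 0.0068434 / 0.051771 ≈ 0.132
P(location D | evidence) ≈ 0.0030319 / 0.051771 ≈ 0.059
P(location E | evidence) ≈ 0.030259 / 0.051771 ≈ 0.584
The largest is 0.584, so location E is most probable.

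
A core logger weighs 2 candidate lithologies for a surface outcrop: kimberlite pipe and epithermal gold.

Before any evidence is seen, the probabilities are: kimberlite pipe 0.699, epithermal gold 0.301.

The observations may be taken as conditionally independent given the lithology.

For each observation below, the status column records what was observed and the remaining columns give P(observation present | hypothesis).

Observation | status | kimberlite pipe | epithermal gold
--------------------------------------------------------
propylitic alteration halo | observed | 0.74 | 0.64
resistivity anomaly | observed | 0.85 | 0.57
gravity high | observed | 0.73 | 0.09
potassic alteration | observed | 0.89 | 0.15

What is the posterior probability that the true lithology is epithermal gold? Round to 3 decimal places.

By Bayes' rule with conditional independence, the unnormalized weight for each hypothesis is prior × ∏ likelihoods:
  kimberlite pipe: 0.699 × 0.74 × 0.85 × 0.73 × 0.89 = 0.28565
  epithermal gold: 0.301 × 0.64 × 0.57 × 0.09 × 0.15 = 0.0014824
The unnormalized weights sum to 0.28714.
P(epithermal gold | evidence) = 0.0014824 / 0.28714 ≈ 0.005.

0.005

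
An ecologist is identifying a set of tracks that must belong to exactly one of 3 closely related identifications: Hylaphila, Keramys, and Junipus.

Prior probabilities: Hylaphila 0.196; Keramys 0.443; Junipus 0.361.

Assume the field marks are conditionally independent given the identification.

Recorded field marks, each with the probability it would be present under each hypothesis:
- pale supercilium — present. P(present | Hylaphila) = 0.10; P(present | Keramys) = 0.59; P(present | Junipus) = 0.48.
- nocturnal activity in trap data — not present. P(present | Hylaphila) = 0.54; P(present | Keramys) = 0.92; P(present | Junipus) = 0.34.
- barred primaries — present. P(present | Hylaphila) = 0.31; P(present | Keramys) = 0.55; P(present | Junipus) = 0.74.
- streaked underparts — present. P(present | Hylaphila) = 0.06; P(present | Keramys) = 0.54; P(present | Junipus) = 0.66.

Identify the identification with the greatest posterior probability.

Junipus

Multiply each prior by the joint likelihood of the field mark pattern (using 1 − P(present | H) for each absent field mark):
  Hylaphila: 0.196 × 0.10 × (1 − 0.54) × 0.31 × 0.06 = 0.0001677
  Keramys: 0.443 × 0.59 × (1 − 0.92) × 0.55 × 0.54 = 0.0062102
  Junipus: 0.361 × 0.48 × (1 − 0.34) × 0.74 × 0.66 = 0.055856
Marginal likelihood of the evidence = 0.062234.
P(Hylaphila | evidence) ≈ 0.0001677 / 0.062234 ≈ 0.003
P(Keramys | evidence) ≈ 0.0062102 / 0.062234 ≈ 0.100
P(Junipus | evidence) ≈ 0.055856 / 0.062234 ≈ 0.898
The largest is 0.898, so Junipus is most probable.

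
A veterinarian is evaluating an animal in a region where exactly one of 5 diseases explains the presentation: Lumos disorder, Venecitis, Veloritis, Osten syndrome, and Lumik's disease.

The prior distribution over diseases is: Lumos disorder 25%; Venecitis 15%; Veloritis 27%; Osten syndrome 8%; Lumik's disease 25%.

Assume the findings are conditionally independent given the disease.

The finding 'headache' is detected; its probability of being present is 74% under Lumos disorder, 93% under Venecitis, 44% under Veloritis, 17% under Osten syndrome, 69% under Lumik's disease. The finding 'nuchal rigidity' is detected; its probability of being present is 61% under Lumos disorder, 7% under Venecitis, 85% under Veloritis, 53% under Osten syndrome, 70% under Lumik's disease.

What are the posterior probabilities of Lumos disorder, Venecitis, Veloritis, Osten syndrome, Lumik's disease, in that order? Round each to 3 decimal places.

0.321, 0.028, 0.287, 0.021, 0.343

Multiply each prior by the joint likelihood of the evidence pattern:
  Lumos disorder: 0.25 × 0.74 × 0.61 = 0.11285
  Venecitis: 0.15 × 0.93 × 0.07 = 0.009765
  Veloritis: 0.27 × 0.44 × 0.85 = 0.10098
  Osten syndrome: 0.08 × 0.17 × 0.53 = 0.007208
  Lumik's disease: 0.25 × 0.69 × 0.70 = 0.12075
Marginal likelihood of the evidence = 0.35155.
P(Lumos disorder | evidence) = 0.11285 / 0.35155 ≈ 0.321
P(Venecitis | evidence) = 0.009765 / 0.35155 ≈ 0.028
P(Veloritis | evidence) = 0.10098 / 0.35155 ≈ 0.287
P(Osten syndrome | evidence) = 0.007208 / 0.35155 ≈ 0.021
P(Lumik's disease | evidence) = 0.12075 / 0.35155 ≈ 0.343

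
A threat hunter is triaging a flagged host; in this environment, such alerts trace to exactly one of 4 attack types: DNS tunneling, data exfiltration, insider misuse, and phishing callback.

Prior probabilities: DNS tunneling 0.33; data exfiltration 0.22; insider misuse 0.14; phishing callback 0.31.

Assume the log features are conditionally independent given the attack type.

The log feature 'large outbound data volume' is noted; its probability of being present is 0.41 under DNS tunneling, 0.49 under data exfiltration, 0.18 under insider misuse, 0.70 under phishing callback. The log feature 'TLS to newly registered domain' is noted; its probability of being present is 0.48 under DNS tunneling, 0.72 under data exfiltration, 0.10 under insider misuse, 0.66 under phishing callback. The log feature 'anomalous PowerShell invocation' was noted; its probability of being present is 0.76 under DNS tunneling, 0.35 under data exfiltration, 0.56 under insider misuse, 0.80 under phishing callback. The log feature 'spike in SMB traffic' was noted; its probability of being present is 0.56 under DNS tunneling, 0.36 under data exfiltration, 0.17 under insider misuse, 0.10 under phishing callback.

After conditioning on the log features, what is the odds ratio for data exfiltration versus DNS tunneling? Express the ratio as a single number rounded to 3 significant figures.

0.354

The normalizing constant cancels in an odds ratio, so compute prior × likelihood for the two hypotheses only:
  data exfiltration: 0.22 × 0.49 × 0.72 × 0.35 × 0.36 = 0.0097796
  DNS tunneling: 0.33 × 0.41 × 0.48 × 0.76 × 0.56 = 0.02764
Posterior odds = 0.0097796 / 0.02764 ≈ 0.354.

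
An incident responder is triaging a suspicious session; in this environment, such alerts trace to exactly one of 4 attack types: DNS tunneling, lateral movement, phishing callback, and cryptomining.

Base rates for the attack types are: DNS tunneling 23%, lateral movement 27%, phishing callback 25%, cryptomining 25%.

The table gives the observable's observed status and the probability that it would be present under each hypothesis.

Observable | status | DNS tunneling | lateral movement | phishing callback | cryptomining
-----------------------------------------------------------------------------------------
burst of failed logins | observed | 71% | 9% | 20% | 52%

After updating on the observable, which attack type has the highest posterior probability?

For each hypothesis, the unnormalized posterior weight is prior × likelihood:
  DNS tunneling: 0.23 × 0.71 = 0.1633
  lateral movement: 0.27 × 0.09 = 0.0243
  phishing callback: 0.25 × 0.20 = 0.05
  cryptomining: 0.25 × 0.52 = 0.13
Normalizing constant Z = 0.1633 + 0.0243 + 0.05 + 0.13 = 0.3676.
P(DNS tunneling | evidence) ≈ 0.1633 / 0.3676 ≈ 0.444
P(lateral movement | evidence) ≈ 0.0243 / 0.3676 ≈ 0.066
P(phishing callback | evidence) ≈ 0.05 / 0.3676 ≈ 0.136
P(cryptomining | evidence) ≈ 0.13 / 0.3676 ≈ 0.354
The largest is 0.444, so DNS tunneling is most probable.

DNS tunneling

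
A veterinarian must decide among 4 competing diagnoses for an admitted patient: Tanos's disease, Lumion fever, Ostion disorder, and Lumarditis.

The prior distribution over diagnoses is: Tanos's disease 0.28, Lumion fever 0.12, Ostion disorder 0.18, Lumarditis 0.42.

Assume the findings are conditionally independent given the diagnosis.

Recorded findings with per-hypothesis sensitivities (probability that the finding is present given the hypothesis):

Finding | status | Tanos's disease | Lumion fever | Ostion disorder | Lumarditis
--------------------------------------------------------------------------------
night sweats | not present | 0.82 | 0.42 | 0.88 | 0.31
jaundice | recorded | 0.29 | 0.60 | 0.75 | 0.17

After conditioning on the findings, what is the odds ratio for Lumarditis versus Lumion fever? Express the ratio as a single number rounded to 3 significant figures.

1.18

Unnormalized posterior weight (prior times the finding likelihoods) for each of the two hypotheses (using 1 − P(present | H) for each absent finding):
  Lumarditis: 0.42 × (1 − 0.31) × 0.17 = 0.049266
  Lumion fever: 0.12 × (1 − 0.42) × 0.60 = 0.04176
Posterior odds = 0.049266 / 0.04176 ≈ 1.18.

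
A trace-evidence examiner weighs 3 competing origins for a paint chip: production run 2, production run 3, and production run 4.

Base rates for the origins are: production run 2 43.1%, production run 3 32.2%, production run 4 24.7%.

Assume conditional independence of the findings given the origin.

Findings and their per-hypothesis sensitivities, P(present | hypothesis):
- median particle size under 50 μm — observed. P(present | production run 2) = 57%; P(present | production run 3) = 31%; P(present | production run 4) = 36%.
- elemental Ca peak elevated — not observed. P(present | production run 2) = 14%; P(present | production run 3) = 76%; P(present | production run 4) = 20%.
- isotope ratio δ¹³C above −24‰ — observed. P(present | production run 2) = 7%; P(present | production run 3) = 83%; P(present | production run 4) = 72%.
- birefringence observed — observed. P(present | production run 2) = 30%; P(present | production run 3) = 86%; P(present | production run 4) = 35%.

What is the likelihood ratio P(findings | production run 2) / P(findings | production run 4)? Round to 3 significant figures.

Joint likelihood of the evidence pattern under each hypothesis (using 1 − P(present | H) for each absent finding):
  production run 2: 0.57 × (1 − 0.14) × 0.07 × 0.30 = 0.010294
  production run 4: 0.36 × (1 − 0.20) × 0.72 × 0.35 = 0.072576
Bayes factor = 0.010294 / 0.072576 ≈ 0.142

0.142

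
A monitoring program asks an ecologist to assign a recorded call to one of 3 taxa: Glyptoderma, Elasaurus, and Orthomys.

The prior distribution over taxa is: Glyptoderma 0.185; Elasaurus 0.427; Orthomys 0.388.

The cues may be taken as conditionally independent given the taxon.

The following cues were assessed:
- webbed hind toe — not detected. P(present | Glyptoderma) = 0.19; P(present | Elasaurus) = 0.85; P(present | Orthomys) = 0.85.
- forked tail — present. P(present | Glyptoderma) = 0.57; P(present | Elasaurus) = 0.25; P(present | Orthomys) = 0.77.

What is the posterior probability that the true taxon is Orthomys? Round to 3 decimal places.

By Bayes' rule with conditional independence, the unnormalized weight for each hypothesis is prior × ∏ likelihoods (using 1 − P(present | H) for each absent cue):
  Glyptoderma: 0.185 × (1 − 0.19) × 0.57 = 0.085415
  Elasaurus: 0.427 × (1 − 0.85) × 0.25 = 0.016013
  Orthomys: 0.388 × (1 − 0.85) × 0.77 = 0.044814
The unnormalized weights sum to 0.14624.
P(Orthomys | evidence) = 0.044814 / 0.14624 ≈ 0.306.

0.306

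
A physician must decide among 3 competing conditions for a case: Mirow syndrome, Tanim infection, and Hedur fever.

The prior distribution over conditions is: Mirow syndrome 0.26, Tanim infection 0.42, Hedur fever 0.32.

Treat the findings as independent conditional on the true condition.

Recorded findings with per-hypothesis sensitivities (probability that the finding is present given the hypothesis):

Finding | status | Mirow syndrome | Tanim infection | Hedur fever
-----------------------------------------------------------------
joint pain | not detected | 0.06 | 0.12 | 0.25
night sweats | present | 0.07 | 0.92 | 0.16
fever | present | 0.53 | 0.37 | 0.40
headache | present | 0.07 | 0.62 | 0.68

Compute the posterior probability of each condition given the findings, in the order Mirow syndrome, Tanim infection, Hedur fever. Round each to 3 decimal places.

0.007, 0.876, 0.117

For each hypothesis, the unnormalized posterior weight is prior × product of the finding likelihoods (using 1 − P(present | H) for each absent finding):
  Mirow syndrome: 0.26 × (1 − 0.06) × 0.07 × 0.53 × 0.07 = 0.00063471
  Tanim infection: 0.42 × (1 − 0.12) × 0.92 × 0.37 × 0.62 = 0.078003
  Hedur fever: 0.32 × (1 − 0.25) × 0.16 × 0.40 × 0.68 = 0.010445
The unnormalized weights sum to 0.089083.
P(Mirow syndrome | evidence) = 0.00063471 / 0.089083 ≈ 0.007
P(Tanim infection | evidence) = 0.078003 / 0.089083 ≈ 0.876
P(Hedur fever | evidence) = 0.010445 / 0.089083 ≈ 0.117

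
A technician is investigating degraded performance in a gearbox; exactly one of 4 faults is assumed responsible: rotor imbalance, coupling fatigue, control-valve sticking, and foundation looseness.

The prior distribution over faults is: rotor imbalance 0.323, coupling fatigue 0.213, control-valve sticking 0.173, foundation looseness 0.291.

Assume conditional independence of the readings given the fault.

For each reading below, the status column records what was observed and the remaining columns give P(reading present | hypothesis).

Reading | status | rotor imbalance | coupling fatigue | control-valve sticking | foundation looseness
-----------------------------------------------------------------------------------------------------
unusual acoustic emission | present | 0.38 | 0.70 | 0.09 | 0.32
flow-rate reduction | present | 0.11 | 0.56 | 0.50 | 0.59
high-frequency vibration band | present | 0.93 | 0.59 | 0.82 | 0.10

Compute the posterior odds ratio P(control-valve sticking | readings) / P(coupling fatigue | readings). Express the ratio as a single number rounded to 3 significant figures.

Posterior odds equal prior odds times the likelihood ratio; only the two competing hypotheses matter.
  control-valve sticking: 0.173 × 0.09 × 0.50 × 0.82 = 0.0063837
  coupling fatigue: 0.213 × 0.70 × 0.56 × 0.59 = 0.049263
Odds(control-valve sticking : coupling fatigue) = 0.0063837 / 0.049263 ≈ 0.130.

0.130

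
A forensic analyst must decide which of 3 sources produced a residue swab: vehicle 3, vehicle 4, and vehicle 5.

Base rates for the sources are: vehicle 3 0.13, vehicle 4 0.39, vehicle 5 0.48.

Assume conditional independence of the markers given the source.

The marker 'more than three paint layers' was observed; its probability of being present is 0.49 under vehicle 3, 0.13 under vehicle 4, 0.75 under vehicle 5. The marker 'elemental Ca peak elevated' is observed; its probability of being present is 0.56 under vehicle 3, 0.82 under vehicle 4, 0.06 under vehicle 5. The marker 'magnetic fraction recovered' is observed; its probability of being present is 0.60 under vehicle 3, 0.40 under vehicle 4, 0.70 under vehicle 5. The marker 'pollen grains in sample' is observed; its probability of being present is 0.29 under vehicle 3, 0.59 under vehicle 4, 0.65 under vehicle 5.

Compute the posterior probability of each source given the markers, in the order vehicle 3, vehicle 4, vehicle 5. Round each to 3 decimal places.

By Bayes' rule with conditional independence, the unnormalized weight for each hypothesis is prior × ∏ likelihoods:
  vehicle 3: 0.13 × 0.49 × 0.56 × 0.60 × 0.29 = 0.0062069
  vehicle 4: 0.39 × 0.13 × 0.82 × 0.40 × 0.59 = 0.0098115
  vehicle 5: 0.48 × 0.75 × 0.06 × 0.70 × 0.65 = 0.009828
Marginal likelihood of the evidence = 0.025846.
P(vehicle 3 | evidence) = 0.0062069 / 0.025846 ≈ 0.240
P(vehicle 4 | evidence) = 0.0098115 / 0.025846 ≈ 0.380
P(vehicle 5 | evidence) = 0.009828 / 0.025846 ≈ 0.380

0.240, 0.380, 0.380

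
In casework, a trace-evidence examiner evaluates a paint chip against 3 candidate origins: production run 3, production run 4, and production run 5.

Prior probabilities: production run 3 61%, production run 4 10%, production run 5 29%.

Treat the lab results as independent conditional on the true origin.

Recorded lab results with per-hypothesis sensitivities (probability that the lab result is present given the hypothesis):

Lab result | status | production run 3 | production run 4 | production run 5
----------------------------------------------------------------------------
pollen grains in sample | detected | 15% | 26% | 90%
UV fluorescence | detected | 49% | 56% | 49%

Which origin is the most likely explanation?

Multiply each prior by the joint likelihood of the lab result pattern:
  production run 3: 0.61 × 0.15 × 0.49 = 0.044835
  production run 4: 0.10 × 0.26 × 0.56 = 0.01456
  production run 5: 0.29 × 0.90 × 0.49 = 0.12789
Marginal likelihood of the evidence = 0.18729.
P(production run 3 | evidence) ≈ 0.044835 / 0.18729 ≈ 0.239
P(production run 4 | evidence) ≈ 0.01456 / 0.18729 ≈ 0.078
P(production run 5 | evidence) ≈ 0.12789 / 0.18729 ≈ 0.683
The largest is 0.683, so production run 5 is most probable.

production run 5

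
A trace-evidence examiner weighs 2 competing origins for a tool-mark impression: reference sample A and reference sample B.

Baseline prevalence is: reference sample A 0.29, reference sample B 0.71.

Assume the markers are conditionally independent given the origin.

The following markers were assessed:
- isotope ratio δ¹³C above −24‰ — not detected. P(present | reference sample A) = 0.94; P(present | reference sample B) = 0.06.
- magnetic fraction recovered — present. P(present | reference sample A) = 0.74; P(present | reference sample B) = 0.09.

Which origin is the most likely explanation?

For each hypothesis, the unnormalized posterior weight is prior × product of the marker likelihoods (using 1 − P(present | H) for each absent marker):
  reference sample A: 0.29 × (1 − 0.94) × 0.74 = 0.012876
  reference sample B: 0.71 × (1 − 0.06) × 0.09 = 0.060066
The unnormalized weights sum to 0.072942.
P(reference sample A | evidence) ≈ 0.012876 / 0.072942 ≈ 0.177
P(reference sample B | evidence) ≈ 0.060066 / 0.072942 ≈ 0.823
The largest is 0.823, so reference sample B is most probable.

reference sample B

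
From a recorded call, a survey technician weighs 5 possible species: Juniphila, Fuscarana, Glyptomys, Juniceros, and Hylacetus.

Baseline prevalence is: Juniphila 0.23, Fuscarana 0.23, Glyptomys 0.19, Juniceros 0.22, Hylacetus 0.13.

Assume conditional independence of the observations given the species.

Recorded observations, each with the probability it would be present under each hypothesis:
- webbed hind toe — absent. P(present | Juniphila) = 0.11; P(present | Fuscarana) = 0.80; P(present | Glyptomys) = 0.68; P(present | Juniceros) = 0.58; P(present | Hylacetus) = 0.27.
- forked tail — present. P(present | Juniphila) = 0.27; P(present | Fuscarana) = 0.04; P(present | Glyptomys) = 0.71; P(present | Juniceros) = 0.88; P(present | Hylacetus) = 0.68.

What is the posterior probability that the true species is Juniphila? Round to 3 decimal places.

0.225

By Bayes' rule with conditional independence, the unnormalized weight for each hypothesis is prior × ∏ likelihoods (using 1 − P(present | H) for each absent observation):
  Juniphila: 0.23 × (1 − 0.11) × 0.27 = 0.055269
  Fuscarana: 0.23 × (1 − 0.80) × 0.04 = 0.00184
  Glyptomys: 0.19 × (1 − 0.68) × 0.71 = 0.043168
  Juniceros: 0.22 × (1 − 0.58) × 0.88 = 0.081312
  Hylacetus: 0.13 × (1 − 0.27) × 0.68 = 0.064532
Marginal likelihood of the evidence = 0.24612.
P(Juniphila | evidence) = 0.055269 / 0.24612 ≈ 0.225.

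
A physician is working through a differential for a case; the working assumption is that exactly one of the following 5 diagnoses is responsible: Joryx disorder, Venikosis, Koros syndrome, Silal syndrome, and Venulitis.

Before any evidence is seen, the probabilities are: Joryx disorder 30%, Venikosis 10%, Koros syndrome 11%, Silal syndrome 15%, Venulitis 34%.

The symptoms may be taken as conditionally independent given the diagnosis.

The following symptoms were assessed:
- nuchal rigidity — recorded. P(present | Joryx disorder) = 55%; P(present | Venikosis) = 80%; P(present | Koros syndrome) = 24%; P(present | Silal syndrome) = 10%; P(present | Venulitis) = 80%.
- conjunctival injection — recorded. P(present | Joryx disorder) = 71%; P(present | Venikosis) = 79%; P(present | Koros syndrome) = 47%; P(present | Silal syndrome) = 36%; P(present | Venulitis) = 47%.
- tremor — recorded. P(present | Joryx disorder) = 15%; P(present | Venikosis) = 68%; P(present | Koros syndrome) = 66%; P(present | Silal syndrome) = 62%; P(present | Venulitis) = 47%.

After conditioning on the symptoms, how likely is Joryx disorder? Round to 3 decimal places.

For each hypothesis, the unnormalized posterior weight is prior × product of the symptom likelihoods:
  Joryx disorder: 0.30 × 0.55 × 0.71 × 0.15 = 0.017573
  Venikosis: 0.10 × 0.80 × 0.79 × 0.68 = 0.042976
  Koros syndrome: 0.11 × 0.24 × 0.47 × 0.66 = 0.0081893
  Silal syndrome: 0.15 × 0.10 × 0.36 × 0.62 = 0.003348
  Venulitis: 0.34 × 0.80 × 0.47 × 0.47 = 0.060085
Marginal likelihood of the evidence = 0.13217.
P(Joryx disorder | evidence) = 0.017573 / 0.13217 ≈ 0.133.

0.133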